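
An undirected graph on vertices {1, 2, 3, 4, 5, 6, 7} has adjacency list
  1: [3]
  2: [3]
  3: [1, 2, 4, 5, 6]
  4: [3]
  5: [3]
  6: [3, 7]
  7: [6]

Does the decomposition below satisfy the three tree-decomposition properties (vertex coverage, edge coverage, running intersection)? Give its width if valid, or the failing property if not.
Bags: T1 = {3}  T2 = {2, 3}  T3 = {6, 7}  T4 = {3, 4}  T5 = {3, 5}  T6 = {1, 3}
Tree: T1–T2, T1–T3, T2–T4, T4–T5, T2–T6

A tree decomposition must satisfy three properties: every vertex lies in some bag; for every edge, both endpoints lie together in some bag; and for every vertex, the bags containing it form a connected subtree. Here edge (6,3) lies in no bag, so the decomposition is invalid.

No — edge (6,3) lies in no bag.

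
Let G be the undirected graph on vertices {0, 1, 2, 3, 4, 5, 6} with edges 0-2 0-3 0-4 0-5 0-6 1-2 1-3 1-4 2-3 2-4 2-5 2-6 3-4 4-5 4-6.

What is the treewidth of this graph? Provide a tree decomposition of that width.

Each bag holds 4 vertices, so the decomposition has width 3, which upper-bounds the treewidth. For the lower bound, the 4 vertices {0, 2, 3, 4} are pairwise adjacent, and any tree decomposition puts a clique entirely inside one bag — forcing width ≥ 3. Hence tw(G) = 3 exactly.

Treewidth 3.
Bags: B1 = {0, 2, 3, 4}  B2 = {1, 2, 3, 4}  B3 = {0, 2, 4, 6}  B4 = {0, 2, 4, 5}
Tree: B1–B2, B1–B3, B1–B4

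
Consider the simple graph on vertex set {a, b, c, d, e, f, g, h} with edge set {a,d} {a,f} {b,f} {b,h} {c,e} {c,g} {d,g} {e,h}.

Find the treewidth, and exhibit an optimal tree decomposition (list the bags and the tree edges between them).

Each bag holds 3 vertices, so the decomposition has width 2, which upper-bounds the treewidth. Since f–b–h–e–c–g–d–a–f is a cycle in G, G is not acyclic. Forests are exactly the graphs of treewidth ≤ 1, so tw(G) ≥ 2. The upper and lower bounds meet at 2, so that is the treewidth.

Treewidth 2.
Bags: B1 = {b, f, h}  B2 = {e, f, h}  B3 = {c, e, f}  B4 = {c, f, g}  B5 = {d, f, g}  B6 = {a, d, f}
Tree: B1–B2, B2–B3, B3–B4, B4–B5, B5–B6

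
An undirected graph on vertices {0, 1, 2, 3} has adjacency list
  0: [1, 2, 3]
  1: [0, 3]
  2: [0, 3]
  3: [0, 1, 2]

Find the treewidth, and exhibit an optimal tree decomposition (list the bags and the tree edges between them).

The largest bag has 3 vertices, giving width 2; this decomposition certifies tw(G) ≤ 2. On the other hand G contains the 3-clique {0, 1, 3}. A clique must lie in a single bag of any decomposition, so no decomposition can have width below 2. Therefore the treewidth is 2.

Treewidth 2.
One optimal decomposition is:
Bags: B1 = {0, 2, 3}  B2 = {0, 1, 3}
Tree: B1–B2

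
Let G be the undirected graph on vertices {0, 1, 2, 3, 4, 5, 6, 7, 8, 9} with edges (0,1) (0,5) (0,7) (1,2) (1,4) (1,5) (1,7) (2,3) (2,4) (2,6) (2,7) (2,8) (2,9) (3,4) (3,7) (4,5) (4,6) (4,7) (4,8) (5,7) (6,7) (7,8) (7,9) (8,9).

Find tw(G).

3

A width-3 tree decomposition is:
Bags: B1 = {1, 4, 5, 7}  B2 = {1, 2, 4, 7}  B3 = {0, 1, 5, 7}  B4 = {2, 4, 7, 8}  B5 = {2, 7, 8, 9}  B6 = {2, 3, 4, 7}  B7 = {2, 4, 6, 7}
Tree: B1–B2, B1–B3, B2–B4, B4–B5, B2–B6, B4–B7
The largest bag has 4 vertices, giving width 3; this decomposition certifies tw(G) ≤ 3. On the other hand G contains the 4-clique {0, 1, 5, 7}. A clique must lie in a single bag of any decomposition, so no decomposition can have width below 3. Combining the bounds, tw(G) = 3.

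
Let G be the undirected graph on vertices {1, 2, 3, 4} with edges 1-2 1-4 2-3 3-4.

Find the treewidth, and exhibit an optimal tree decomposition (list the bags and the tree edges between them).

Every bag has size at most 3, so the width is 3 − 1 = 2 and tw(G) ≤ 2. For the lower bound, G contains the cycle 1–2–3–4–1, so G is not a forest; only forests have treewidth ≤ 1, hence tw(G) ≥ 2. Combining the bounds, tw(G) = 2.

Treewidth 2.
Bags: B1 = {1, 2, 3}  B2 = {1, 3, 4}
Tree: B1–B2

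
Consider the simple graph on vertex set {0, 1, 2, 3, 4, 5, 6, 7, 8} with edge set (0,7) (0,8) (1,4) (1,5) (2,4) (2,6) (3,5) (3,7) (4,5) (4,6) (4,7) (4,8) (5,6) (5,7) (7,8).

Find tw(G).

A width-2 tree decomposition is:
Bags: B1 = {4, 5, 7}  B2 = {1, 4, 5}  B3 = {4, 7, 8}  B4 = {3, 5, 7}  B5 = {4, 5, 6}  B6 = {0, 7, 8}  B7 = {2, 4, 6}
Tree: B1–B2, B1–B3, B1–B4, B2–B5, B3–B6, B5–B7
Each bag holds 3 vertices, so the decomposition has width 2, which upper-bounds the treewidth. On the other hand G contains the 3-clique {0, 7, 8}. A clique must lie in a single bag of any decomposition, so no decomposition can have width below 2. Therefore the treewidth is 2.

2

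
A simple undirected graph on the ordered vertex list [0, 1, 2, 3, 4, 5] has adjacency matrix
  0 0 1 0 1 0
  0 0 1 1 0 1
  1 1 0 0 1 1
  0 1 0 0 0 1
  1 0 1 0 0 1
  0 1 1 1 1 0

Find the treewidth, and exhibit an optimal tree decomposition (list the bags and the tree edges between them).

Every bag has size at most 3, so the width is 3 − 1 = 2 and tw(G) ≤ 2. For the lower bound, the 3 vertices {1, 2, 5} are pairwise adjacent, and any tree decomposition puts a clique entirely inside one bag — forcing width ≥ 2. Hence tw(G) = 2 exactly.

Treewidth 2.
One optimal decomposition is:
Bags: B1 = {0, 2, 4}  B2 = {2, 4, 5}  B3 = {1, 2, 5}  B4 = {1, 3, 5}
Tree: B1–B2, B2–B3, B3–B4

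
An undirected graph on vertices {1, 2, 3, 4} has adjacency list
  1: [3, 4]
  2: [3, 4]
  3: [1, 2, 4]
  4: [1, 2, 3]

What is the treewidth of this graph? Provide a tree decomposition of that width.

Treewidth 2.
One optimal decomposition is:
Bags: B1 = {1, 3, 4}  B2 = {2, 3, 4}
Tree: B1–B2

Each bag holds 3 vertices, so the decomposition has width 2, which upper-bounds the treewidth. On the other hand G contains the 3-clique {1, 3, 4}. A clique must lie in a single bag of any decomposition, so no decomposition can have width below 2. Combining the bounds, tw(G) = 2.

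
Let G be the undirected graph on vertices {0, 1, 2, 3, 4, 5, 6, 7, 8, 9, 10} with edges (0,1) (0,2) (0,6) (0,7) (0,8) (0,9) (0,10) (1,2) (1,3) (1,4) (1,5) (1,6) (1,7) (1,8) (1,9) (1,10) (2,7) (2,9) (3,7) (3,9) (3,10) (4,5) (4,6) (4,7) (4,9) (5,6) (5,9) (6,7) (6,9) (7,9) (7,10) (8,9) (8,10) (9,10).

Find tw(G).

4

A width-4 tree decomposition is:
Bags: B1 = {0, 1, 7, 9, 10}  B2 = {0, 1, 6, 7, 9}  B3 = {0, 1, 2, 7, 9}  B4 = {1, 4, 6, 7, 9}  B5 = {0, 1, 8, 9, 10}  B6 = {1, 3, 7, 9, 10}  B7 = {1, 4, 5, 6, 9}
Tree: B1–B2, B1–B3, B2–B4, B1–B5, B1–B6, B4–B7
The largest bag has 5 vertices, giving width 4; this decomposition certifies tw(G) ≤ 4. On the other hand G contains the 5-clique {0, 1, 8, 9, 10}. A clique must lie in a single bag of any decomposition, so no decomposition can have width below 4. Combining the bounds, tw(G) = 4.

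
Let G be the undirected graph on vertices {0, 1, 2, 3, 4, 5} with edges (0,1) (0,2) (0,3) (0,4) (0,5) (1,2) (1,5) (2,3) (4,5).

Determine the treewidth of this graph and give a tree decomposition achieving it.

Treewidth 2.
One such decomposition:
Bags: B1 = {0, 1, 5}  B2 = {0, 1, 2}  B3 = {0, 4, 5}  B4 = {0, 2, 3}
Tree: B1–B2, B1–B3, B2–B4

The largest bag has 3 vertices, giving width 2; this decomposition certifies tw(G) ≤ 2. On the other hand G contains the 3-clique {0, 1, 2}. A clique must lie in a single bag of any decomposition, so no decomposition can have width below 2. Combining the bounds, tw(G) = 2.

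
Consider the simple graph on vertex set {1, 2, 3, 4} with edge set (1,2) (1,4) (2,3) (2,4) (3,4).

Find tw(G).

2

A width-2 tree decomposition is:
Bags: B1 = {2, 3, 4}  B2 = {1, 2, 4}
Tree: B1–B2
Every bag has size at most 3, so the width is 3 − 1 = 2 and tw(G) ≤ 2. On the other hand G contains the 3-clique {1, 2, 4}. A clique must lie in a single bag of any decomposition, so no decomposition can have width below 2. Hence tw(G) = 2 exactly.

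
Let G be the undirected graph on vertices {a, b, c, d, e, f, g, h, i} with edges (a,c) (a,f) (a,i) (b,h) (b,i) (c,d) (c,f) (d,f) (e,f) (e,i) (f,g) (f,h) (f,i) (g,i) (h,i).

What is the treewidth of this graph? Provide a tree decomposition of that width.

Each bag holds 3 vertices, so the decomposition has width 2, which upper-bounds the treewidth. For the lower bound, the 3 vertices {c, d, f} are pairwise adjacent, and any tree decomposition puts a clique entirely inside one bag — forcing width ≥ 2. The upper and lower bounds meet at 2, so that is the treewidth.

Treewidth 2.
One such decomposition:
Bags: B1 = {a, f, i}  B2 = {a, c, f}  B3 = {f, h, i}  B4 = {f, g, i}  B5 = {e, f, i}  B6 = {c, d, f}  B7 = {b, h, i}
Tree: B1–B2, B1–B3, B1–B4, B1–B5, B2–B6, B3–B7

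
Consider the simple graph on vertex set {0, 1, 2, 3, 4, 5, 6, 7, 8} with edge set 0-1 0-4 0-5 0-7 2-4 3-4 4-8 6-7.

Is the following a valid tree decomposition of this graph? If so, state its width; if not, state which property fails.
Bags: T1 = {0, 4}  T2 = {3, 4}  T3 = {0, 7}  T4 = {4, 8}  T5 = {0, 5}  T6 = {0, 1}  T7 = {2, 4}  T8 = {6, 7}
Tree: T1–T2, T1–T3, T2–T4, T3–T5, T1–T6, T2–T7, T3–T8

Yes; width 1.

Checking the three conditions: (i) the bags cover all of {0, 1, 2, 3, 4, 5, 6, 7, 8}; (ii) for each edge, some bag contains both endpoints; (iii) the bags containing any fixed vertex form a subtree. All hold, so the decomposition is valid with width 2 − 1 = 1.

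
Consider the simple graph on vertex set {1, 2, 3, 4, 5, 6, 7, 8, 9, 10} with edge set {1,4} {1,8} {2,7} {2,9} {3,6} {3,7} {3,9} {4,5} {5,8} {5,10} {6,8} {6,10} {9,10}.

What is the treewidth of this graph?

2

A width-2 tree decomposition is:
Bags: B1 = {1, 4, 5}  B2 = {1, 5, 8}  B3 = {5, 8, 10}  B4 = {6, 8, 10}  B5 = {6, 9, 10}  B6 = {3, 6, 9}  B7 = {2, 3, 9}  B8 = {2, 3, 7}
Tree: B1–B2, B2–B3, B3–B4, B4–B5, B5–B6, B6–B7, B7–B8
The largest bag has 3 vertices, giving width 2; this decomposition certifies tw(G) ≤ 2. The edges 4–1–8–5–4 form a cycle, so G is not a tree and its treewidth is at least 2. The upper and lower bounds meet at 2, so that is the treewidth.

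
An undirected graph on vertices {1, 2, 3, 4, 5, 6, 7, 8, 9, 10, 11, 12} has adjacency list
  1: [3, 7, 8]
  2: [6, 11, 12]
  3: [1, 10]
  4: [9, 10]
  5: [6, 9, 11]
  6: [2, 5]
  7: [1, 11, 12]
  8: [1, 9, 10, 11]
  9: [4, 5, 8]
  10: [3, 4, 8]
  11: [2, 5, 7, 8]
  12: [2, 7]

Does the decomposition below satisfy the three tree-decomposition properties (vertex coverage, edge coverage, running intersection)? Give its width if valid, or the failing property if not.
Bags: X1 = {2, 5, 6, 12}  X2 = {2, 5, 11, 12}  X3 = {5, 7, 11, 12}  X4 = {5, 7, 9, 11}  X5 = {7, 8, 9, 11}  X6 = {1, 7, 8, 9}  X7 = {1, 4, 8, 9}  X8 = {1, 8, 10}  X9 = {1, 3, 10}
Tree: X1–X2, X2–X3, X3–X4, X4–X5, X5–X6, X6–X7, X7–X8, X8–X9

No — edge (4,10) lies in no bag.

A tree decomposition must satisfy three properties: every vertex lies in some bag; for every edge, both endpoints lie together in some bag; and for every vertex, the bags containing it form a connected subtree. Here edge (4,10) lies in no bag, so the decomposition is invalid.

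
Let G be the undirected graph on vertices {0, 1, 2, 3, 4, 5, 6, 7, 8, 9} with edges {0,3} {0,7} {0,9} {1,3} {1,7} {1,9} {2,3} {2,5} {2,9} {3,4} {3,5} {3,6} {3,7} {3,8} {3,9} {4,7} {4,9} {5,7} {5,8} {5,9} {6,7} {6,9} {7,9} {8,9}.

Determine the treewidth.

3

A width-3 tree decomposition is:
Bags: B1 = {1, 3, 7, 9}  B2 = {3, 6, 7, 9}  B3 = {3, 5, 7, 9}  B4 = {2, 3, 5, 9}  B5 = {3, 4, 7, 9}  B6 = {0, 3, 7, 9}  B7 = {3, 5, 8, 9}
Tree: B1–B2, B2–B3, B3–B4, B1–B5, B2–B6, B3–B7
Every bag has size at most 4, so the width is 4 − 1 = 3 and tw(G) ≤ 3. On the other hand G contains the 4-clique {3, 5, 8, 9}. A clique must lie in a single bag of any decomposition, so no decomposition can have width below 3. Therefore the treewidth is 3.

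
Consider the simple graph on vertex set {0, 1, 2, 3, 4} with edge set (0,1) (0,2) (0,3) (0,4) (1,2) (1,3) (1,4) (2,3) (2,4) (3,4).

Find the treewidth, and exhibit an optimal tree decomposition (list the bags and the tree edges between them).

With just one bag of size 5, the width is 5 − 1 = 4, so tw(G) ≤ 4. Conversely, {0, 1, 2, 3, 4} is a clique of size 5, and the vertices of any clique must share a bag in every tree decomposition; so some bag has ≥ 5 vertices and tw(G) ≥ 4. Combining the bounds, tw(G) = 4.

Treewidth 4.
Bags: B1 = {0, 1, 2, 3, 4}
Tree: (single bag)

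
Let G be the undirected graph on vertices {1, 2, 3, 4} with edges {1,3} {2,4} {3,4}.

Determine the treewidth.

1

A width-1 tree decomposition is:
Bags: B1 = {2, 4}  B2 = {3, 4}  B3 = {1, 3}
Tree: B1–B2, B2–B3
Each bag holds 2 vertices, so the decomposition has width 1, which upper-bounds the treewidth. G has an edge, so its treewidth is at least 1. Therefore the treewidth is 1.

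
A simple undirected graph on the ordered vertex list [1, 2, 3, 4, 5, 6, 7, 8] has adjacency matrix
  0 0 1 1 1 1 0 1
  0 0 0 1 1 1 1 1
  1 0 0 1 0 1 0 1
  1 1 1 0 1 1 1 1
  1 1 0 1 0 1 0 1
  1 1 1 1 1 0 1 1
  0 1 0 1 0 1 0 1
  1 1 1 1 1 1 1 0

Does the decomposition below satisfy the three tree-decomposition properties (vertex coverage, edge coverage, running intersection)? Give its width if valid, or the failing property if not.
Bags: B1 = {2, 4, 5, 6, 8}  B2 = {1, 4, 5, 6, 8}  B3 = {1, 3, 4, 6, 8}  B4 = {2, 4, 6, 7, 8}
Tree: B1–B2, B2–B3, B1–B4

Yes; width 4.

Checking the three conditions: (i) the bags cover all of {1, 2, 3, 4, 5, 6, 7, 8}; (ii) for each edge, some bag contains both endpoints; (iii) the bags containing any fixed vertex form a subtree. All hold, so the decomposition is valid with width 5 − 1 = 4.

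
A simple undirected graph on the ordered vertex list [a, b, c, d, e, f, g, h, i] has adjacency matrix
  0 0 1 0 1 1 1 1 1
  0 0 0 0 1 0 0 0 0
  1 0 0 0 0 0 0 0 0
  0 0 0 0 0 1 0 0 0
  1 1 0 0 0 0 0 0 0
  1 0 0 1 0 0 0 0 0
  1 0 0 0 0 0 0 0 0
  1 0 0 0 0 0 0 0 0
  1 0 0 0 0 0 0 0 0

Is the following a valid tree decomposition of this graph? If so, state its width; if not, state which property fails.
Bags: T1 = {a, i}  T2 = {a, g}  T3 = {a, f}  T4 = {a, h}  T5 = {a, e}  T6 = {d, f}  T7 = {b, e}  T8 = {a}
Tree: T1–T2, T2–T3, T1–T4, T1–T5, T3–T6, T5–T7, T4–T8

No — vertex c appears in no bag.

A tree decomposition must satisfy three properties: every vertex lies in some bag; for every edge, both endpoints lie together in some bag; and for every vertex, the bags containing it form a connected subtree. Here vertex c appears in no bag, so the decomposition is invalid.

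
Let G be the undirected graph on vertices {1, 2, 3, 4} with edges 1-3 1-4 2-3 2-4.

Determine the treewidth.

A width-2 tree decomposition is:
Bags: B1 = {1, 3, 4}  B2 = {2, 3, 4}
Tree: B1–B2
The largest bag has 3 vertices, giving width 2; this decomposition certifies tw(G) ≤ 2. Since 3–1–4–2–3 is a cycle in G, G is not acyclic. Forests are exactly the graphs of treewidth ≤ 1, so tw(G) ≥ 2. Hence tw(G) = 2 exactly.

2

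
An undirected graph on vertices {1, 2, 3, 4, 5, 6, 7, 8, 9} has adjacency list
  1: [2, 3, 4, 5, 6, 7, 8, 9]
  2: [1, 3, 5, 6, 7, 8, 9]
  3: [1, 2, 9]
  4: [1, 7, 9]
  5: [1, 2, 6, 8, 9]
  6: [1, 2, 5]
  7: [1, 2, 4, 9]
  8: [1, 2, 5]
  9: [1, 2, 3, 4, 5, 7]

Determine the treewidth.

3

A width-3 tree decomposition is:
Bags: B1 = {1, 2, 7, 9}  B2 = {1, 2, 5, 9}  B3 = {1, 2, 5, 6}  B4 = {1, 4, 7, 9}  B5 = {1, 2, 3, 9}  B6 = {1, 2, 5, 8}
Tree: B1–B2, B2–B3, B1–B4, B1–B5, B3–B6
Every bag has size at most 4, so the width is 4 − 1 = 3 and tw(G) ≤ 3. Conversely, {1, 2, 3, 9} is a clique of size 4, and the vertices of any clique must share a bag in every tree decomposition; so some bag has ≥ 4 vertices and tw(G) ≥ 3. The upper and lower bounds meet at 3, so that is the treewidth.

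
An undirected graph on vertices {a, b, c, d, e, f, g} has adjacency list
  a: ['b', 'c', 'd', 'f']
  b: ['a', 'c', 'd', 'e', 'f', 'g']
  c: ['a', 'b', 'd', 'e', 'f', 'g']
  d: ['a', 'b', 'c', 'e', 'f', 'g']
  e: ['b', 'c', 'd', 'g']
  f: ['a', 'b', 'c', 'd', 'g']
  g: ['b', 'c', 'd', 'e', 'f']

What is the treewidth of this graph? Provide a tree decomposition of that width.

Treewidth 4.
One optimal decomposition is:
Bags: B1 = {b, c, d, f, g}  B2 = {b, c, d, e, g}  B3 = {a, b, c, d, f}
Tree: B1–B2, B1–B3

Every bag has size at most 5, so the width is 5 − 1 = 4 and tw(G) ≤ 4. For the lower bound, the 5 vertices {b, c, d, e, g} are pairwise adjacent, and any tree decomposition puts a clique entirely inside one bag — forcing width ≥ 4. Hence tw(G) = 4 exactly.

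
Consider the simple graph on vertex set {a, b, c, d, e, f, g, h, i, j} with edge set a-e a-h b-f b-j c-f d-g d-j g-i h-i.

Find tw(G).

1

A width-1 tree decomposition is:
Bags: B1 = {a, e}  B2 = {a, h}  B3 = {h, i}  B4 = {g, i}  B5 = {d, g}  B6 = {d, j}  B7 = {b, j}  B8 = {b, f}  B9 = {c, f}
Tree: B1–B2, B2–B3, B3–B4, B4–B5, B5–B6, B6–B7, B7–B8, B8–B9
The largest bag has 2 vertices, giving width 1; this decomposition certifies tw(G) ≤ 1. G has an edge, so its treewidth is at least 1. Hence tw(G) = 1 exactly.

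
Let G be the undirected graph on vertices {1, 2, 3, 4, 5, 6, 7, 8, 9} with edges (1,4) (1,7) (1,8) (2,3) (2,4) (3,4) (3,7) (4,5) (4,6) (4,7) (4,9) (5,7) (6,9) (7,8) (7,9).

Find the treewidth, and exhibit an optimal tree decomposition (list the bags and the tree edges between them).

Every bag has size at most 3, so the width is 3 − 1 = 2 and tw(G) ≤ 2. For the lower bound, the 3 vertices {1, 7, 8} are pairwise adjacent, and any tree decomposition puts a clique entirely inside one bag — forcing width ≥ 2. Therefore the treewidth is 2.

Treewidth 2.
One optimal decomposition is:
Bags: B1 = {1, 4, 7}  B2 = {3, 4, 7}  B3 = {4, 7, 9}  B4 = {4, 5, 7}  B5 = {1, 7, 8}  B6 = {2, 3, 4}  B7 = {4, 6, 9}
Tree: B1–B2, B2–B3, B2–B4, B1–B5, B2–B6, B3–B7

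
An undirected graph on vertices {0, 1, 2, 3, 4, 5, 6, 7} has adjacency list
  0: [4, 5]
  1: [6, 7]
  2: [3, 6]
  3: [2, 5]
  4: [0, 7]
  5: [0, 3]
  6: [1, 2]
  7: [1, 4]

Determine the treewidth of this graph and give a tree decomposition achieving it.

Every bag has size at most 3, so the width is 3 − 1 = 2 and tw(G) ≤ 2. Since 5–0–4–7–1–6–2–3–5 is a cycle in G, G is not acyclic. Forests are exactly the graphs of treewidth ≤ 1, so tw(G) ≥ 2. Combining the bounds, tw(G) = 2.

Treewidth 2.
One optimal decomposition is:
Bags: B1 = {0, 4, 5}  B2 = {4, 5, 7}  B3 = {1, 5, 7}  B4 = {1, 5, 6}  B5 = {2, 5, 6}  B6 = {2, 3, 5}
Tree: B1–B2, B2–B3, B3–B4, B4–B5, B5–B6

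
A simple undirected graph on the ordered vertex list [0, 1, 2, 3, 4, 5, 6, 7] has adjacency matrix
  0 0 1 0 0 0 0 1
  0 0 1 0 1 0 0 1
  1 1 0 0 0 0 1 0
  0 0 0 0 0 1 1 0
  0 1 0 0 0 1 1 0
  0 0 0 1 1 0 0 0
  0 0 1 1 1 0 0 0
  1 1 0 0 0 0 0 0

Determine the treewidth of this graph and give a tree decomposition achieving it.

Every bag has size at most 3, so the width is 3 − 1 = 2 and tw(G) ≤ 2. For the lower bound, G contains the cycle 7–0–2–1–7, so G is not a forest; only forests have treewidth ≤ 1, hence tw(G) ≥ 2. Hence tw(G) = 2 exactly.

Treewidth 2.
Bags: B1 = {0, 1, 7}  B2 = {0, 1, 2}  B3 = {1, 2, 4}  B4 = {2, 4, 6}  B5 = {4, 5, 6}  B6 = {3, 5, 6}
Tree: B1–B2, B2–B3, B3–B4, B4–B5, B5–B6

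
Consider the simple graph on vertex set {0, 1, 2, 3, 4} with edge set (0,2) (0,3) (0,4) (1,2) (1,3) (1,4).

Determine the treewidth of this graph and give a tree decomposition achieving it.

Treewidth 2.
One optimal decomposition is:
Bags: B1 = {0, 1, 2}  B2 = {0, 1, 4}  B3 = {0, 1, 3}
Tree: B1–B2, B2–B3

The largest bag has 3 vertices, giving width 2; this decomposition certifies tw(G) ≤ 2. The edges 2–1–4–0–2 form a cycle, so G is not a tree and its treewidth is at least 2. The upper and lower bounds meet at 2, so that is the treewidth.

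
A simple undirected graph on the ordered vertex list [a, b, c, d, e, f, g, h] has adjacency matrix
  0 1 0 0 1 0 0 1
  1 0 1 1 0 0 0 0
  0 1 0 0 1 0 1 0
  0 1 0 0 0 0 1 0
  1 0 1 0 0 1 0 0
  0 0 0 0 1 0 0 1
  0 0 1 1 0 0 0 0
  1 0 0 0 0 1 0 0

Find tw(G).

2

A width-2 tree decomposition is:
Bags: B1 = {c, d, g}  B2 = {b, c, d}  B3 = {b, c, e}  B4 = {a, b, e}  B5 = {a, e, f}  B6 = {a, f, h}
Tree: B1–B2, B2–B3, B3–B4, B4–B5, B5–B6
Each bag holds 3 vertices, so the decomposition has width 2, which upper-bounds the treewidth. The edges g–d–b–c–g form a cycle, so G is not a tree and its treewidth is at least 2. The upper and lower bounds meet at 2, so that is the treewidth.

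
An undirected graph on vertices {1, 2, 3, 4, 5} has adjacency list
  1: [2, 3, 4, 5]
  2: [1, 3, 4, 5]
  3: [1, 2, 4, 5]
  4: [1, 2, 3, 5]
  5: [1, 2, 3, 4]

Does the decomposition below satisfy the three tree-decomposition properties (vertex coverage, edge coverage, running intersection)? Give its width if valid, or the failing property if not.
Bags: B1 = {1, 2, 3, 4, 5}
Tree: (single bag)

Every vertex of G appears in some bag (union = {1, 2, 3, 4, 5}); every edge is covered by a bag; and for each vertex v the set of bags containing v is connected in the bag tree. The decomposition is therefore valid. The largest bag has 5 vertices, so the width is 4.

Yes; width 4.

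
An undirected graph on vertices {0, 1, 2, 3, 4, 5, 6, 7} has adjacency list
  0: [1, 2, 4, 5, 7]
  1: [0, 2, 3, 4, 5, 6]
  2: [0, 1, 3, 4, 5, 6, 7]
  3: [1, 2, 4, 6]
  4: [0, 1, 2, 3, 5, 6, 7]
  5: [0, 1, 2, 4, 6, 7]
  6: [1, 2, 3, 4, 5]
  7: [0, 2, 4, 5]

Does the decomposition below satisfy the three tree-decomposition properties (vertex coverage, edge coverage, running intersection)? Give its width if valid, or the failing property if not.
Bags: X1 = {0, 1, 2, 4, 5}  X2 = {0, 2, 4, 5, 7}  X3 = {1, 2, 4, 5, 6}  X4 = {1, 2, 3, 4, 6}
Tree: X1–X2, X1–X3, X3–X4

Yes; width 4.

Every vertex of G appears in some bag (union = {0, 1, 2, 3, 4, 5, 6, 7}); every edge is covered by a bag; and for each vertex v the set of bags containing v is connected in the bag tree. The decomposition is therefore valid. The largest bag has 5 vertices, so the width is 4.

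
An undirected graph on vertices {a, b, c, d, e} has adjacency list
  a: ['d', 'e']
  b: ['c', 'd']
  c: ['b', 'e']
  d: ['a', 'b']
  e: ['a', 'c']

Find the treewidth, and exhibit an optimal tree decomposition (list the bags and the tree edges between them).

Each bag holds 3 vertices, so the decomposition has width 2, which upper-bounds the treewidth. For the lower bound, G contains the cycle d–a–e–c–b–d, so G is not a forest; only forests have treewidth ≤ 1, hence tw(G) ≥ 2. Therefore the treewidth is 2.

Treewidth 2.
Bags: B1 = {a, d, e}  B2 = {c, d, e}  B3 = {b, c, d}
Tree: B1–B2, B2–B3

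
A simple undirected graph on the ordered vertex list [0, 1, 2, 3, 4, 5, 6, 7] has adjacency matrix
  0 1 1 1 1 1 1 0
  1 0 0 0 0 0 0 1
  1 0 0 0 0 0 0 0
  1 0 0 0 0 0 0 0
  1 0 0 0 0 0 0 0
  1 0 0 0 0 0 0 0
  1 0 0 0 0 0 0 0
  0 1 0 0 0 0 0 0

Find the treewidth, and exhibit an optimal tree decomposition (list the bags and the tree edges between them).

Treewidth 1.
Bags: B1 = {0, 1}  B2 = {0, 6}  B3 = {0, 4}  B4 = {0, 5}  B5 = {1, 7}  B6 = {0, 3}  B7 = {0, 2}
Tree: B1–B2, B2–B3, B1–B4, B1–B5, B2–B6, B2–B7

The largest bag has 2 vertices, giving width 1; this decomposition certifies tw(G) ≤ 1. Any graph with an edge has treewidth ≥ 1, and G has the edge 0–1. Therefore the treewidth is 1.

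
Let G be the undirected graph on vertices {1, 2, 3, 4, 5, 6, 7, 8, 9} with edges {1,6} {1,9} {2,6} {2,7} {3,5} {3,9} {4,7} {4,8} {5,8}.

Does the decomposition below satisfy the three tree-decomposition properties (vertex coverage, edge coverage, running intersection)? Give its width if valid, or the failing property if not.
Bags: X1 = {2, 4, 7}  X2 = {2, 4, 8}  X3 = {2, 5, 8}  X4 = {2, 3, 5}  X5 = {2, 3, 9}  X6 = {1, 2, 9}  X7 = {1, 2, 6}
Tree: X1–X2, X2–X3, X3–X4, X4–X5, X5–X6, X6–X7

Yes; width 2.

Checking the three conditions: (i) the bags cover all of {1, 2, 3, 4, 5, 6, 7, 8, 9}; (ii) for each edge, some bag contains both endpoints; (iii) the bags containing any fixed vertex form a subtree. All hold, so the decomposition is valid with width 3 − 1 = 2.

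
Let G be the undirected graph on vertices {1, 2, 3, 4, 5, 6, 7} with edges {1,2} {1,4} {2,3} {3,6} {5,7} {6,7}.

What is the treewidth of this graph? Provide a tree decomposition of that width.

Each bag holds 2 vertices, so the decomposition has width 1, which upper-bounds the treewidth. Since G has at least one edge (e.g. 4–1), it is not an edgeless graph, so tw(G) ≥ 1. Combining the bounds, tw(G) = 1.

Treewidth 1.
One optimal decomposition is:
Bags: B1 = {1, 4}  B2 = {1, 2}  B3 = {2, 3}  B4 = {3, 6}  B5 = {6, 7}  B6 = {5, 7}
Tree: B1–B2, B2–B3, B3–B4, B4–B5, B5–B6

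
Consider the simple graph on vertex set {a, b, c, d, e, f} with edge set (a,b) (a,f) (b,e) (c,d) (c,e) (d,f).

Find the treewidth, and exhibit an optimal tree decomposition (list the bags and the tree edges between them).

Treewidth 2.
One optimal decomposition is:
Bags: B1 = {b, c, e}  B2 = {b, c, d}  B3 = {b, d, f}  B4 = {a, b, f}
Tree: B1–B2, B2–B3, B3–B4

The largest bag has 3 vertices, giving width 2; this decomposition certifies tw(G) ≤ 2. The edges b–e–c–d–f–a–b form a cycle, so G is not a tree and its treewidth is at least 2. Therefore the treewidth is 2.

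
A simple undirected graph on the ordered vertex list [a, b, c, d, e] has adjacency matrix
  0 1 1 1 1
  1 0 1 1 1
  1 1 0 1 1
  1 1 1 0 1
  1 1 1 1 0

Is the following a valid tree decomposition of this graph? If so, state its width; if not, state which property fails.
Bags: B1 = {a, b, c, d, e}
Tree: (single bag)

Every vertex of G appears in some bag (union = {a, b, c, d, e}); every edge is covered by a bag; and for each vertex v the set of bags containing v is connected in the bag tree. The decomposition is therefore valid. The largest bag has 5 vertices, so the width is 4.

Yes; width 4.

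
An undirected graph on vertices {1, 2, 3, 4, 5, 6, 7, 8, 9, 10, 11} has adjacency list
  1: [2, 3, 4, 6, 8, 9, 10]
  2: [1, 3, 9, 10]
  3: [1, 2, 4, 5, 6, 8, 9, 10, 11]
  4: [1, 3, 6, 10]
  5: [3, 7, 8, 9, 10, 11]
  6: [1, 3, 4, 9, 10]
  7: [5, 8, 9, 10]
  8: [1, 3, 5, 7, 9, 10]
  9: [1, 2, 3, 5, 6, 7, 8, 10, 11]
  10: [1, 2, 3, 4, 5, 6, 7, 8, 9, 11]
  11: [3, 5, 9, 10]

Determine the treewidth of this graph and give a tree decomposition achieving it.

Each bag holds 5 vertices, so the decomposition has width 4, which upper-bounds the treewidth. Conversely, {1, 3, 8, 9, 10} is a clique of size 5, and the vertices of any clique must share a bag in every tree decomposition; so some bag has ≥ 5 vertices and tw(G) ≥ 4. Combining the bounds, tw(G) = 4.

Treewidth 4.
One optimal decomposition is:
Bags: B1 = {3, 5, 9, 10, 11}  B2 = {3, 5, 8, 9, 10}  B3 = {5, 7, 8, 9, 10}  B4 = {1, 3, 8, 9, 10}  B5 = {1, 3, 6, 9, 10}  B6 = {1, 3, 4, 6, 10}  B7 = {1, 2, 3, 9, 10}
Tree: B1–B2, B2–B3, B2–B4, B4–B5, B5–B6, B4–B7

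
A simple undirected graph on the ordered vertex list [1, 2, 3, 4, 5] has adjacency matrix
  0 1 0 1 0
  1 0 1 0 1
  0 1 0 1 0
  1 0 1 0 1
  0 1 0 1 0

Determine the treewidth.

A width-2 tree decomposition is:
Bags: B1 = {2, 3, 4}  B2 = {2, 4, 5}  B3 = {1, 2, 4}
Tree: B1–B2, B2–B3
The largest bag has 3 vertices, giving width 2; this decomposition certifies tw(G) ≤ 2. Since 3–2–5–4–3 is a cycle in G, G is not acyclic. Forests are exactly the graphs of treewidth ≤ 1, so tw(G) ≥ 2. Combining the bounds, tw(G) = 2.

2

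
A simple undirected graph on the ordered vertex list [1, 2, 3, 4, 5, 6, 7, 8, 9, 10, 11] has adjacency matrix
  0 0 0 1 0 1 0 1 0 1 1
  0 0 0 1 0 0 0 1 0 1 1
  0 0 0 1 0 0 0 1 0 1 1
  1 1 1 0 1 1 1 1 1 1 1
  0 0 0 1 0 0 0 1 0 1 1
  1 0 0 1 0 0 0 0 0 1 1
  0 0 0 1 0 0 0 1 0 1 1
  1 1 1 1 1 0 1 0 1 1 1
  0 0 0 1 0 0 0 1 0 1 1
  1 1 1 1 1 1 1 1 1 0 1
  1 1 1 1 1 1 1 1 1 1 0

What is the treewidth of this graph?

A width-4 tree decomposition is:
Bags: B1 = {2, 4, 8, 10, 11}  B2 = {4, 7, 8, 10, 11}  B3 = {1, 4, 8, 10, 11}  B4 = {1, 4, 6, 10, 11}  B5 = {4, 8, 9, 10, 11}  B6 = {3, 4, 8, 10, 11}  B7 = {4, 5, 8, 10, 11}
Tree: B1–B2, B1–B3, B3–B4, B2–B5, B5–B6, B5–B7
Each bag holds 5 vertices, so the decomposition has width 4, which upper-bounds the treewidth. For the lower bound, the 5 vertices {1, 4, 8, 10, 11} are pairwise adjacent, and any tree decomposition puts a clique entirely inside one bag — forcing width ≥ 4. The upper and lower bounds meet at 4, so that is the treewidth.

4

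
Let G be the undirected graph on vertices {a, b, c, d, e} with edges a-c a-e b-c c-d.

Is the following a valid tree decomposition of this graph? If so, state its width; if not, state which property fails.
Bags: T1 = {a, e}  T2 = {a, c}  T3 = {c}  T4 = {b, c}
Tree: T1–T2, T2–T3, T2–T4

A tree decomposition must satisfy three properties: every vertex lies in some bag; for every edge, both endpoints lie together in some bag; and for every vertex, the bags containing it form a connected subtree. Here vertex d appears in no bag, so the decomposition is invalid.

No — vertex d appears in no bag.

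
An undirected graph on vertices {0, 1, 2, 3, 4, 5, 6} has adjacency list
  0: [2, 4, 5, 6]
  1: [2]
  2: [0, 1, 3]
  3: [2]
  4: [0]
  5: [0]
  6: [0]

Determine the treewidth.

A width-1 tree decomposition is:
Bags: B1 = {0, 5}  B2 = {0, 2}  B3 = {0, 6}  B4 = {1, 2}  B5 = {2, 3}  B6 = {0, 4}
Tree: B1–B2, B2–B3, B2–B4, B2–B5, B2–B6
Every bag has size at most 2, so the width is 2 − 1 = 1 and tw(G) ≤ 1. Any graph with an edge has treewidth ≥ 1, and G has the edge 5–0. Combining the bounds, tw(G) = 1.

1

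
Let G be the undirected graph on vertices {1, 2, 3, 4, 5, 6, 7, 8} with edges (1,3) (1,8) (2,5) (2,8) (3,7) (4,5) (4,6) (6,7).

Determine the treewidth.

2

A width-2 tree decomposition is:
Bags: B1 = {4, 5, 6}  B2 = {5, 6, 7}  B3 = {3, 5, 7}  B4 = {1, 3, 5}  B5 = {1, 5, 8}  B6 = {2, 5, 8}
Tree: B1–B2, B2–B3, B3–B4, B4–B5, B5–B6
Every bag has size at most 3, so the width is 3 − 1 = 2 and tw(G) ≤ 2. Since 5–4–6–7–3–1–8–2–5 is a cycle in G, G is not acyclic. Forests are exactly the graphs of treewidth ≤ 1, so tw(G) ≥ 2. Hence tw(G) = 2 exactly.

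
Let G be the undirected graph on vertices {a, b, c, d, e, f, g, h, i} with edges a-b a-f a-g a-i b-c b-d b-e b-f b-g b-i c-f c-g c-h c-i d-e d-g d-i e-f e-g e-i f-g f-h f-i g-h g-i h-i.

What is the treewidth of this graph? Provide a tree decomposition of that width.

The largest bag has 5 vertices, giving width 4; this decomposition certifies tw(G) ≤ 4. For the lower bound, the 5 vertices {b, d, e, g, i} are pairwise adjacent, and any tree decomposition puts a clique entirely inside one bag — forcing width ≥ 4. The upper and lower bounds meet at 4, so that is the treewidth.

Treewidth 4.
Bags: B1 = {b, c, f, g, i}  B2 = {b, e, f, g, i}  B3 = {c, f, g, h, i}  B4 = {b, d, e, g, i}  B5 = {a, b, f, g, i}
Tree: B1–B2, B1–B3, B2–B4, B2–B5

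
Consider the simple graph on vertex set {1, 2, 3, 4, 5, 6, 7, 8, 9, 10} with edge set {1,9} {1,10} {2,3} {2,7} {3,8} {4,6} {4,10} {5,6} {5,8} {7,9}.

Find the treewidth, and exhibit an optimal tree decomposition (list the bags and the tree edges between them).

Treewidth 2.
One optimal decomposition is:
Bags: B1 = {2, 7, 9}  B2 = {1, 2, 9}  B3 = {1, 2, 10}  B4 = {2, 4, 10}  B5 = {2, 4, 6}  B6 = {2, 5, 6}  B7 = {2, 5, 8}  B8 = {2, 3, 8}
Tree: B1–B2, B2–B3, B3–B4, B4–B5, B5–B6, B6–B7, B7–B8

Each bag holds 3 vertices, so the decomposition has width 2, which upper-bounds the treewidth. Since 2–7–9–1–10–4–6–5–8–3–2 is a cycle in G, G is not acyclic. Forests are exactly the graphs of treewidth ≤ 1, so tw(G) ≥ 2. Combining the bounds, tw(G) = 2.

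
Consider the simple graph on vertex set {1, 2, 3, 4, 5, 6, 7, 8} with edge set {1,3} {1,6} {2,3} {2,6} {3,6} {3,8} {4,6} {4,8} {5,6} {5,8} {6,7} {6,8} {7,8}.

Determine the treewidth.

A width-2 tree decomposition is:
Bags: B1 = {3, 6, 8}  B2 = {2, 3, 6}  B3 = {4, 6, 8}  B4 = {6, 7, 8}  B5 = {1, 3, 6}  B6 = {5, 6, 8}
Tree: B1–B2, B1–B3, B1–B4, B1–B5, B3–B6
Every bag has size at most 3, so the width is 3 − 1 = 2 and tw(G) ≤ 2. Conversely, {3, 6, 8} is a clique of size 3, and the vertices of any clique must share a bag in every tree decomposition; so some bag has ≥ 3 vertices and tw(G) ≥ 2. Hence tw(G) = 2 exactly.

2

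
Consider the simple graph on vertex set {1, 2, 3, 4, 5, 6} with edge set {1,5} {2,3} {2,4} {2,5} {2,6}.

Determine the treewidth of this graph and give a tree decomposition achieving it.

Each bag holds 2 vertices, so the decomposition has width 1, which upper-bounds the treewidth. G has an edge, so its treewidth is at least 1. Therefore the treewidth is 1.

Treewidth 1.
Bags: B1 = {2, 4}  B2 = {2, 6}  B3 = {2, 3}  B4 = {2, 5}  B5 = {1, 5}
Tree: B1–B2, B2–B3, B2–B4, B4–B5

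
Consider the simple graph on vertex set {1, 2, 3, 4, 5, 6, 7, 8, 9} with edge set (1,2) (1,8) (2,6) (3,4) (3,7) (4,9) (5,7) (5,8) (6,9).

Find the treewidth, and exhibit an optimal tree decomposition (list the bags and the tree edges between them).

Every bag has size at most 3, so the width is 3 − 1 = 2 and tw(G) ≤ 2. The edges 1–8–5–7–3–4–9–6–2–1 form a cycle, so G is not a tree and its treewidth is at least 2. Therefore the treewidth is 2.

Treewidth 2.
One optimal decomposition is:
Bags: B1 = {1, 5, 8}  B2 = {1, 5, 7}  B3 = {1, 3, 7}  B4 = {1, 3, 4}  B5 = {1, 4, 9}  B6 = {1, 6, 9}  B7 = {1, 2, 6}
Tree: B1–B2, B2–B3, B3–B4, B4–B5, B5–B6, B6–B7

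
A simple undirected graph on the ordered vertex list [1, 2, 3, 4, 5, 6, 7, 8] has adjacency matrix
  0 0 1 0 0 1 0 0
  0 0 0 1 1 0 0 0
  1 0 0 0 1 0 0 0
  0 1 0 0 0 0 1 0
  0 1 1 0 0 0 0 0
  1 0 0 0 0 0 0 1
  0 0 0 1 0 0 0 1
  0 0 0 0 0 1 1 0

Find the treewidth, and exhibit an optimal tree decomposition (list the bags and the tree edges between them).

Every bag has size at most 3, so the width is 3 − 1 = 2 and tw(G) ≤ 2. The edges 5–2–4–7–8–6–1–3–5 form a cycle, so G is not a tree and its treewidth is at least 2. Therefore the treewidth is 2.

Treewidth 2.
One optimal decomposition is:
Bags: B1 = {2, 4, 5}  B2 = {4, 5, 7}  B3 = {5, 7, 8}  B4 = {5, 6, 8}  B5 = {1, 5, 6}  B6 = {1, 3, 5}
Tree: B1–B2, B2–B3, B3–B4, B4–B5, B5–B6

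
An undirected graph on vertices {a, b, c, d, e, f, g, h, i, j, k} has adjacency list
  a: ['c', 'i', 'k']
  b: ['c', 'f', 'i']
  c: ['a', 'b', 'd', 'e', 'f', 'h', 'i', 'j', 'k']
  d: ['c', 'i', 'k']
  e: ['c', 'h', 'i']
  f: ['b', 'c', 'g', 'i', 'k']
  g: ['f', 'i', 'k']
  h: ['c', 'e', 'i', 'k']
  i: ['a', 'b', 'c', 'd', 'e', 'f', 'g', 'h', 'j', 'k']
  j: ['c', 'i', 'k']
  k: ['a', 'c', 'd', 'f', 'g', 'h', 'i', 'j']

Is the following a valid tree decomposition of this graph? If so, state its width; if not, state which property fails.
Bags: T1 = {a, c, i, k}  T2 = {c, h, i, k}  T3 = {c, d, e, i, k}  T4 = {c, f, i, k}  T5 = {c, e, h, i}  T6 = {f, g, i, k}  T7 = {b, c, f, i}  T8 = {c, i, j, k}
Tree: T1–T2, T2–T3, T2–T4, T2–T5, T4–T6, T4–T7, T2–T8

A tree decomposition must satisfy three properties: every vertex lies in some bag; for every edge, both endpoints lie together in some bag; and for every vertex, the bags containing it form a connected subtree. Here bags containing vertex e are not connected in the tree, so the decomposition is invalid.

No — bags containing vertex e are not connected in the tree.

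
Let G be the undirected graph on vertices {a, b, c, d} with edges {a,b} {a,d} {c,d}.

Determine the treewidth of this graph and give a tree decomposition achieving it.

The largest bag has 2 vertices, giving width 1; this decomposition certifies tw(G) ≤ 1. Any graph with an edge has treewidth ≥ 1, and G has the edge b–a. The upper and lower bounds meet at 1, so that is the treewidth.

Treewidth 1.
Bags: B1 = {a, b}  B2 = {a, d}  B3 = {c, d}
Tree: B1–B2, B2–B3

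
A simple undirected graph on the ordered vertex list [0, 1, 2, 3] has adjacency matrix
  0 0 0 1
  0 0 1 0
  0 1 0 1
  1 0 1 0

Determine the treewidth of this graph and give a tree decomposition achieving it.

Treewidth 1.
Bags: B1 = {0, 3}  B2 = {2, 3}  B3 = {1, 2}
Tree: B1–B2, B2–B3

Every bag has size at most 2, so the width is 2 − 1 = 1 and tw(G) ≤ 1. Any graph with an edge has treewidth ≥ 1, and G has the edge 0–3. Therefore the treewidth is 1.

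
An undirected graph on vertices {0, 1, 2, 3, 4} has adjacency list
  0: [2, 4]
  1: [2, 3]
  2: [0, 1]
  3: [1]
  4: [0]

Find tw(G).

A width-1 tree decomposition is:
Bags: B1 = {0, 4}  B2 = {0, 2}  B3 = {1, 2}  B4 = {1, 3}
Tree: B1–B2, B2–B3, B3–B4
Every bag has size at most 2, so the width is 2 − 1 = 1 and tw(G) ≤ 1. Since G has at least one edge (e.g. 4–0), it is not an edgeless graph, so tw(G) ≥ 1. The upper and lower bounds meet at 1, so that is the treewidth.

1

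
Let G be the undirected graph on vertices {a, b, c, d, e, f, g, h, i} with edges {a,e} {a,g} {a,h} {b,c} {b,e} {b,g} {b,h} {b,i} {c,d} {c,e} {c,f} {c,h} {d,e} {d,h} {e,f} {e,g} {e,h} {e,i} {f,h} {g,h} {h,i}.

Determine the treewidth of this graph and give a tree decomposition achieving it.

Treewidth 3.
Bags: B1 = {b, e, g, h}  B2 = {b, e, h, i}  B3 = {a, e, g, h}  B4 = {b, c, e, h}  B5 = {c, d, e, h}  B6 = {c, e, f, h}
Tree: B1–B2, B1–B3, B2–B4, B4–B5, B5–B6

Every bag has size at most 4, so the width is 4 − 1 = 3 and tw(G) ≤ 3. Conversely, {c, d, e, h} is a clique of size 4, and the vertices of any clique must share a bag in every tree decomposition; so some bag has ≥ 4 vertices and tw(G) ≥ 3. Hence tw(G) = 3 exactly.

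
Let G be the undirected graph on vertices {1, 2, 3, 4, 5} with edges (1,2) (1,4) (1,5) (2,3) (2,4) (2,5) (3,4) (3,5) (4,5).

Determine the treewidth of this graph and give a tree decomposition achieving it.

The largest bag has 4 vertices, giving width 3; this decomposition certifies tw(G) ≤ 3. On the other hand G contains the 4-clique {1, 2, 4, 5}. A clique must lie in a single bag of any decomposition, so no decomposition can have width below 3. Hence tw(G) = 3 exactly.

Treewidth 3.
Bags: B1 = {2, 3, 4, 5}  B2 = {1, 2, 4, 5}
Tree: B1–B2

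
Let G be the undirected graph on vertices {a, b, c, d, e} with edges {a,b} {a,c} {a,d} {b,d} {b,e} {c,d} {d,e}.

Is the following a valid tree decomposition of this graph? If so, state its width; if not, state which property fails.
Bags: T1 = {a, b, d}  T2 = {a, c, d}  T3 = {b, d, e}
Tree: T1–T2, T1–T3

Yes; width 2.

Checking the three conditions: (i) the bags cover all of {a, b, c, d, e}; (ii) for each edge, some bag contains both endpoints; (iii) the bags containing any fixed vertex form a subtree. All hold, so the decomposition is valid with width 3 − 1 = 2.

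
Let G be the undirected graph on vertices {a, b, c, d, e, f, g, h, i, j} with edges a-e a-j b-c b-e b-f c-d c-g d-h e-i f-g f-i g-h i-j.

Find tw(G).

A width-2 tree decomposition is:
Bags: B1 = {c, d, h}  B2 = {c, g, h}  B3 = {b, c, g}  B4 = {b, f, g}  B5 = {b, e, f}  B6 = {e, f, i}  B7 = {a, e, i}  B8 = {a, i, j}
Tree: B1–B2, B2–B3, B3–B4, B4–B5, B5–B6, B6–B7, B7–B8
Every bag has size at most 3, so the width is 3 − 1 = 2 and tw(G) ≤ 2. The edges d–h–g–c–d form a cycle, so G is not a tree and its treewidth is at least 2. Therefore the treewidth is 2.

2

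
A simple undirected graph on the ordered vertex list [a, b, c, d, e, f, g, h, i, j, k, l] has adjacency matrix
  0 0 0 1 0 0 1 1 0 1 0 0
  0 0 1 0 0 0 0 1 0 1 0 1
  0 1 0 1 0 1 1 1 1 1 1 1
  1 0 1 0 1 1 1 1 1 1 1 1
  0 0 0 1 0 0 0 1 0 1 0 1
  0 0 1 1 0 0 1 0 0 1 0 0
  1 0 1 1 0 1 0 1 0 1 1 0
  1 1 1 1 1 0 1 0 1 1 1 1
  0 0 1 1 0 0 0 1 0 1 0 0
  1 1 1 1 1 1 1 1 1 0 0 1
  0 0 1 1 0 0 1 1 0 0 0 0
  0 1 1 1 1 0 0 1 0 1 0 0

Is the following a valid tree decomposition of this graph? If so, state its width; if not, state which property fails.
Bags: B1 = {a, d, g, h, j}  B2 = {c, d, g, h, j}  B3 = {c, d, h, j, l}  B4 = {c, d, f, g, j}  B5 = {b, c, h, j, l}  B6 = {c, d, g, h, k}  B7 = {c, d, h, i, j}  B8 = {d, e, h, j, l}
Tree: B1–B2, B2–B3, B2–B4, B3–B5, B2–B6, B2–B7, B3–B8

Yes; width 4.

Vertex coverage: the bags together contain {a, b, c, d, e, f, g, h, i, j, k, l}, the full vertex set. Edge coverage: each edge of G has both endpoints in at least one bag. Running intersection: for every vertex, the bags containing it form a connected subtree. All three properties hold, so this is a valid tree decomposition of width max|bag| − 1 = 4, and hence tw(G) ≤ 4.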